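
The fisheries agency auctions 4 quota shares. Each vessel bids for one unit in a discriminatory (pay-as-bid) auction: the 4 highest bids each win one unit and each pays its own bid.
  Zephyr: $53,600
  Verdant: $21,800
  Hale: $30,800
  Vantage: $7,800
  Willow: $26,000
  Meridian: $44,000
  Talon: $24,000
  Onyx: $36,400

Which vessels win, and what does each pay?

Zephyr $53,600, Meridian $44,000, Onyx $36,400, Hale $30,800

Ordering the bids: 53,600 (Zephyr), 44,000 (Meridian), 36,400 (Onyx), 30,800 (Hale), 26,000 (Willow), 24,000 (Talon), …
The 4 highest are Zephyr, Meridian, Onyx, Hale.
Each winner pays its own bid: Zephyr $53,600, Meridian $44,000, Onyx $36,400, Hale $30,800.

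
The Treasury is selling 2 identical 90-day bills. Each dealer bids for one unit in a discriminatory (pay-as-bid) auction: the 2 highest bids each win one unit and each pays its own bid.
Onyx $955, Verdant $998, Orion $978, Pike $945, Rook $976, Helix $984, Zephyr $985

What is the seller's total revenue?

Sorting: 998 (Verdant), 985 (Zephyr), 984 (Helix), 978 (Orion), …
Winners (2 units): Verdant, Zephyr.
Total revenue = 998 + 985 = $1,983.

Total revenue: $1,983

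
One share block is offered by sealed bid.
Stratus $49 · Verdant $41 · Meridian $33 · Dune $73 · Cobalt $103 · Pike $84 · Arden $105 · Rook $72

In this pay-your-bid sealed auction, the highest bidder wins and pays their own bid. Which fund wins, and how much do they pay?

Pay-your-bid sealed auction: the highest bidder wins and pays their own bid.
Bids in order: 105 (Arden) > 103 (Cobalt) > 84 (Pike) > 73 (Dune) > 72 (Rook) > 49 (Stratus) > …
Arden is highest → pays own bid, $105.

Arden pays $105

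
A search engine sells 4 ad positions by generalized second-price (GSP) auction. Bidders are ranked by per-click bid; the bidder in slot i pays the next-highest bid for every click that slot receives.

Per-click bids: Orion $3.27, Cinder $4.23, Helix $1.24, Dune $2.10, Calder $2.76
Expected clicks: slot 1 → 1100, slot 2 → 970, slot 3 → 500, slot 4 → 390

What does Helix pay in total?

Helix pays $0.00

Sorting advertisers: $4.23 (Cinder) > $3.27 (Orion) > $2.76 (Calder) > $2.10 (Dune) > $1.24 (Helix)
Helix ranks below slot 4 → no slot, pays nothing.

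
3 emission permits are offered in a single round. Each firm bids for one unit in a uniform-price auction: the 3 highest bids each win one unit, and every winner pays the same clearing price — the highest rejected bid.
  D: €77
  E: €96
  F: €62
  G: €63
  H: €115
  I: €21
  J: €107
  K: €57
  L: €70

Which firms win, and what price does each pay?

Sorting: 115 (H), 107 (J), 96 (E), 77 (D), 70 (L), …
Top 3: H, J, E.
Clearing price = highest rejected bid = €77.

H, J, E; each pays €77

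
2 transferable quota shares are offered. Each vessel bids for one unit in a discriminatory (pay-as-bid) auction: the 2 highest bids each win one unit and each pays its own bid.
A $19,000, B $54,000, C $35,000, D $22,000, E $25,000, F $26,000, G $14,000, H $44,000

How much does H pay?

Ordering the bids: 54,000 (B), 44,000 (H), 35,000 (C), 26,000 (F), …
Winners (2 units): B, H.
H wins → own bid $44,000.

H pays $44,000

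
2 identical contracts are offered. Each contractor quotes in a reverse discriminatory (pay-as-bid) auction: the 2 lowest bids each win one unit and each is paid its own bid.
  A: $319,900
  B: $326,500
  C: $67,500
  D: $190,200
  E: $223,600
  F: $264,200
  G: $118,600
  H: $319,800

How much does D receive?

Sorting: 67,500 (C), 118,600 (G), 190,200 (D), 223,600 (E), …
Lowest 2: C, G.
D does not win → $0.

D is paid $0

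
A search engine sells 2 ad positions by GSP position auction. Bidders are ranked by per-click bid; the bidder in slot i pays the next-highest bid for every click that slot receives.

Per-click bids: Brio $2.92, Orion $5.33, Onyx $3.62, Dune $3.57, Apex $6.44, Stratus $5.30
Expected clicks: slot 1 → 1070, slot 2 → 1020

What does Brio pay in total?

Sorting advertisers: $6.44 (Apex) > $5.33 (Orion) > $5.30 (Stratus) > …
Brio ranks below slot 2 → no slot, pays nothing.

Brio pays $0.00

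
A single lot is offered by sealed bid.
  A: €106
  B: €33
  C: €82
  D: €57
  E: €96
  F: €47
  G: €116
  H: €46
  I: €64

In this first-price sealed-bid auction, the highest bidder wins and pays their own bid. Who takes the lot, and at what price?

G pays €116

First-price sealed-bid auction: the highest bidder wins and pays their own bid.
Bids ranked: 116 (G) > 106 (A) > 96 (E) > 82 (C) > 64 (I) > 57 (D) > …
G has the highest bid and pays exactly that: €116.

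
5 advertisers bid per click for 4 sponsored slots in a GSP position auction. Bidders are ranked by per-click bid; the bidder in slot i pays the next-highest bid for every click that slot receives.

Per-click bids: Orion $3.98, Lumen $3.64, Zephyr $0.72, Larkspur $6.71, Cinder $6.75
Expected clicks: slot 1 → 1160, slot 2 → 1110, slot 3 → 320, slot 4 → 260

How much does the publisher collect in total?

Per-click bids in order: $6.75 (Cinder) > $6.71 (Larkspur) > $3.98 (Orion) > $3.64 (Lumen) > $0.72 (Zephyr)
Slot 1: Cinder pays $6.71 × 1160 = $7783.60
Slot 2: Larkspur pays $3.98 × 1110 = $4417.80
Slot 3: Orion pays $3.64 × 320 = $1164.80
Slot 4: Lumen pays $0.72 × 260 = $187.20
Total = $13553.40

Total revenue: $13553.40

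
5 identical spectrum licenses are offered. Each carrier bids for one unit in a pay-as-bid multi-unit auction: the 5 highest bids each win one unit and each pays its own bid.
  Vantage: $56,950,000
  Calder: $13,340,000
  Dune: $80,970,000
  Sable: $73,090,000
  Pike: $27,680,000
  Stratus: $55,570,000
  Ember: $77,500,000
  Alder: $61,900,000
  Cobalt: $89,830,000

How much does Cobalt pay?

Cobalt pays $89,830,000

Sorting: 89,830,000 (Cobalt), 80,970,000 (Dune), 77,500,000 (Ember), 73,090,000 (Sable), 61,900,000 (Alder), 56,950,000 (Vantage), 55,570,000 (Stratus), …
Top 5: Cobalt, Dune, Ember, Sable, Alder.
Cobalt wins → own bid $89,830,000.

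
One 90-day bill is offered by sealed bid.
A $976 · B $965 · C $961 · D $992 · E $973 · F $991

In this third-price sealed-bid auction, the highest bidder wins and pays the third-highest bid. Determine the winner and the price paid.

Bids in order: 992 (D) > 991 (F) > 976 (A) > 973 (E) > 965 (B) > 961 (C)
D wins; payment is bid #3 in the ranking = $976.

D pays $976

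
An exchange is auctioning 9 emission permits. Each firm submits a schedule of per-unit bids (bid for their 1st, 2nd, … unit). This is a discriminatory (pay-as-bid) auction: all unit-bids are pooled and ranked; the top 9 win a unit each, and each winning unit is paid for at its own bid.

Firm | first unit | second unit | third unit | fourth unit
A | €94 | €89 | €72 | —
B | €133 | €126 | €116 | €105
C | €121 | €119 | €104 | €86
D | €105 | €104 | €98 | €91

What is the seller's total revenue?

Total revenue: €1,033

All unit-bids, highest first — top 9: 133 (B-1), 126 (B-2), 121 (C-1), 119 (C-2), 116 (B-3), 105 (B-4), 105 (D-1), 104 (C-3), 104 (D-2)
Next rejected bid: €98 (not a price — pay-as-bid).
Each winning unit pays its own bid.
Revenue = 133 + 126 + 121 + 119 + 116 + 105 + 105 + 104 + 104 = €1,033.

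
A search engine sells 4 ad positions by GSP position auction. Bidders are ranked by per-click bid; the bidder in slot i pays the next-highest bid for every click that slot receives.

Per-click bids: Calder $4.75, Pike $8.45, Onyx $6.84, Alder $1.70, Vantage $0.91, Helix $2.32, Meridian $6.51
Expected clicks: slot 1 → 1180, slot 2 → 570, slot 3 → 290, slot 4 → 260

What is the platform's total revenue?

Total revenue: $13762.60

Per-click bids in order: $8.45 (Pike) > $6.84 (Onyx) > $6.51 (Meridian) > $4.75 (Calder) > $2.32 (Helix) > …
Slot 1: Pike pays $6.84 × 1180 = $8071.20
Slot 2: Onyx pays $6.51 × 570 = $3710.70
Slot 3: Meridian pays $4.75 × 290 = $1377.50
Slot 4: Calder pays $2.32 × 260 = $603.20
Total = $13762.60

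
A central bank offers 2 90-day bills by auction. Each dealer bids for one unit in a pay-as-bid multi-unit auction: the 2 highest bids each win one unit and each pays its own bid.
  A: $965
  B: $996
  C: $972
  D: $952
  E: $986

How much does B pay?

Ordering the bids: 996 (B), 986 (E), 972 (C), 965 (A), …
Winners (2 units): B, E.
B wins → own bid $996.

B pays $996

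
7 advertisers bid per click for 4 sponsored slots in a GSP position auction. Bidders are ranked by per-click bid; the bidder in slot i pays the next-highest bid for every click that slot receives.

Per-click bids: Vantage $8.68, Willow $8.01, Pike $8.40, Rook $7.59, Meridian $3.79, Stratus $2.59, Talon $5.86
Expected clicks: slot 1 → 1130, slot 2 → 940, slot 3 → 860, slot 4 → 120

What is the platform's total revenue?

Ranked by bid: $8.68 (Vantage) > $8.40 (Pike) > $8.01 (Willow) > $7.59 (Rook) > $5.86 (Talon) > …
Slot 1: Vantage pays $8.40 × 1130 = $9492.00
Slot 2: Pike pays $8.01 × 940 = $7529.40
Slot 3: Willow pays $7.59 × 860 = $6527.40
Slot 4: Rook pays $5.86 × 120 = $703.20
Total = $24252.00

Total revenue: $24252.00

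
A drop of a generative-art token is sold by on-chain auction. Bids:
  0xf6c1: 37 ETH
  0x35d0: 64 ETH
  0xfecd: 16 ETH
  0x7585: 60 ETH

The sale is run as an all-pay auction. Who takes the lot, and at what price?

0x35d0 pays 64 ETH

All-pay auction: the highest bidder wins the item, but every bidder pays their own bid.
Sorting bids: 64 (0x35d0) > 60 (0x7585) > 37 (0xf6c1) > 16 (0xfecd)
0x35d0 wins with the top bid; all bids are sunk regardless.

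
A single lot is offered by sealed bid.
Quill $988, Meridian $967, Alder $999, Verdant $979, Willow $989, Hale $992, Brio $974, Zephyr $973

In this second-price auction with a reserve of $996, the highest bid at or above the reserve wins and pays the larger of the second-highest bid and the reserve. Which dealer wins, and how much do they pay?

Alder pays $996

Second-price auction with a reserve of $996: the highest bid at or above the reserve wins and pays the larger of the second-highest bid and the reserve.
Sorting bids: 999 (Alder) > 992 (Hale) > 989 (Willow) > 988 (Quill) > 979 (Verdant) > 974 (Brio) > …
Highest eligible bid: Alder at $999.
max(second-highest $992, reserve $996) = $996.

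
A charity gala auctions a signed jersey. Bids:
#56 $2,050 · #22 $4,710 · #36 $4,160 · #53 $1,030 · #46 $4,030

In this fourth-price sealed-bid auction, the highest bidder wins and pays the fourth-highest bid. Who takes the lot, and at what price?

#22 pays $2,050

Rule: the highest bidder wins and pays the fourth-highest bid.
Bids ranked: 4,710 (#22) > 4,160 (#36) > 4,030 (#46) > 2,050 (#56) > 1,030 (#53)
#22 wins; payment is bid #4 in the ranking = $2,050.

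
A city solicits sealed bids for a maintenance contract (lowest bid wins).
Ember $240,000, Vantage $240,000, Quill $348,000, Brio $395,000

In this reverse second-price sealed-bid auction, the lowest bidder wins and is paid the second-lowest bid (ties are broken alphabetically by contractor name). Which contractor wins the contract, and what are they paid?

Bids in order: 240,000 (Ember) < 240,000 (Vantage) < 348,000 (Quill) < 395,000 (Brio)
Ember and Vantage tie at $240,000; tie-break gives it to Ember.
Ember is lowest; is paid the second-lowest bid, $240,000.

Ember is paid $240,000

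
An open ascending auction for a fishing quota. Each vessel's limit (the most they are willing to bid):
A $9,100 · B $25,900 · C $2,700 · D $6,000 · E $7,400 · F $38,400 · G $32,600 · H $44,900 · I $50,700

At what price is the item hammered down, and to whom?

I wins at $44,900

Limits ranked: 50,700 (I) > 44,900 (H) > 38,400 (F) > 32,600 (G) > 25,900 (B) > 9,100 (A) > …
Once the price passes $44,900, only I is left; the hammer falls at H's limit of $44,900.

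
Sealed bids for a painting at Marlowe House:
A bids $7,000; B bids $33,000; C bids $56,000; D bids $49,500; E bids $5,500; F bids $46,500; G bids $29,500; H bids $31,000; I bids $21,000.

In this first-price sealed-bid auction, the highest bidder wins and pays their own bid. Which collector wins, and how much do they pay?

C pays $56,000

Bids in order: 56,000 (C) > 49,500 (D) > 46,500 (F) > 33,000 (B) > 31,000 (H) > 29,500 (G) > …
C has the highest bid and pays exactly that: $56,000.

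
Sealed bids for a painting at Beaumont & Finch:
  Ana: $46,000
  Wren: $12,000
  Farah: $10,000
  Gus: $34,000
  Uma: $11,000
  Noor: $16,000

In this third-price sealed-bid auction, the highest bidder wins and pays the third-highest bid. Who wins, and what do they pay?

Bids in order: 46,000 (Ana) > 34,000 (Gus) > 16,000 (Noor) > 12,000 (Wren) > 11,000 (Uma) > 10,000 (Farah)
Ana wins; payment is bid #3 in the ranking = $16,000.

Ana pays $16,000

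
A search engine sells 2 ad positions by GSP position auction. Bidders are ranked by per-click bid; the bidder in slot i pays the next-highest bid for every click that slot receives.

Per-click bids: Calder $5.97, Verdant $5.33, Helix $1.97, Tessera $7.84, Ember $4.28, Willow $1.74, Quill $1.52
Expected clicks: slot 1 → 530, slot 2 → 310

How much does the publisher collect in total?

Per-click bids in order: $7.84 (Tessera) > $5.97 (Calder) > $5.33 (Verdant) > …
Slot 1: Tessera pays $5.97 × 530 = $3164.10
Slot 2: Calder pays $5.33 × 310 = $1652.30
Total = $4816.40

Total revenue: $4816.40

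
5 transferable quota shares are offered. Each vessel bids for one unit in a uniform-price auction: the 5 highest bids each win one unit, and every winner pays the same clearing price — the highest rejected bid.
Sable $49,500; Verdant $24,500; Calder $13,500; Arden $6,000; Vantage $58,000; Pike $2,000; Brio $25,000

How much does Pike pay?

Bids ranked high→low: 58,000 (Vantage), 49,500 (Sable), 25,000 (Brio), 24,500 (Verdant), 13,500 (Calder), 6,000 (Arden), 2,000 (Pike)
Top 5: Vantage, Sable, Brio, Verdant, Calder.
Clearing price = highest rejected bid = $6,000.
Pike does not win → pays $0.

Pike pays $0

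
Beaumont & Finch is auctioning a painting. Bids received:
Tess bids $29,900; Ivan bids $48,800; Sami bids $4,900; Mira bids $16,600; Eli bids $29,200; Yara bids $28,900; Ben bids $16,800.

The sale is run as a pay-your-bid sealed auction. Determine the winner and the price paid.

Rule: the highest bidder wins and pays their own bid.
Bids in order: 48,800 (Ivan) > 29,900 (Tess) > 29,200 (Eli) > 28,900 (Yara) > 16,800 (Ben) > 16,600 (Mira) > …
Ivan has the highest bid and pays exactly that: $48,800.

Ivan pays $48,800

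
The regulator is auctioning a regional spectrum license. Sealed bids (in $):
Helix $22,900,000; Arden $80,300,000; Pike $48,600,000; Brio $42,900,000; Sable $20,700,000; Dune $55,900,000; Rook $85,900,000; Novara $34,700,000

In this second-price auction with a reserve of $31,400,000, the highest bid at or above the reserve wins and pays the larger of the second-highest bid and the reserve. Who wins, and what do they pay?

Rook pays $80,300,000

Rule: the highest bid at or above the reserve wins and pays the larger of the second-highest bid and the reserve.
Sorting bids: 85,900,000 (Rook) > 80,300,000 (Arden) > 55,900,000 (Dune) > 48,600,000 (Pike) > 42,900,000 (Brio) > 34,700,000 (Novara) > …
Rook has the top bid at or above the reserve ($85,900,000).
Second-highest bid $80,300,000 exceeds the reserve $31,400,000 → payment $80,300,000.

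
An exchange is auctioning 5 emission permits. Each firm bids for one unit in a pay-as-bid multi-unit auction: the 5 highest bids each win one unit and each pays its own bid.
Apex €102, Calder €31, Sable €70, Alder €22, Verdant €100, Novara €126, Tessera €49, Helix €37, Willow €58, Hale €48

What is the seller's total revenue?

Ordering the bids: 126 (Novara), 102 (Apex), 100 (Verdant), 70 (Sable), 58 (Willow), 49 (Tessera), 48 (Hale), …
Winners (5 units): Novara, Apex, Verdant, Sable, Willow.
Total revenue = 126 + 102 + 100 + 70 + 58 = €456.

Total revenue: €456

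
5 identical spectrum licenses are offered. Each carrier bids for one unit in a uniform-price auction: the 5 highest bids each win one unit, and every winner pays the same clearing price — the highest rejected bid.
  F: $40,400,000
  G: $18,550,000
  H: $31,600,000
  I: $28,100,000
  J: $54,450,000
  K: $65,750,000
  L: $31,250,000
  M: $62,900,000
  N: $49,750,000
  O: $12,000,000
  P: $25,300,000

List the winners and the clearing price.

K, M, J, N, F; each pays $31,600,000

Bids ranked high→low: 65,750,000 (K), 62,900,000 (M), 54,450,000 (J), 49,750,000 (N), 40,400,000 (F), 31,600,000 (H), 31,250,000 (L), …
Top 5: K, M, J, N, F.
First losing bid is H's $31,600,000, which sets the uniform price.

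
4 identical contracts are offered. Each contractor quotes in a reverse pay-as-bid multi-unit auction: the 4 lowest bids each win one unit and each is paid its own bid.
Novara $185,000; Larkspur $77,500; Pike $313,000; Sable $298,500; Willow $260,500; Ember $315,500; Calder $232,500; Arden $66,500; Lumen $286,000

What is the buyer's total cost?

Total cost: $561,500

Bids ranked low→high: 66,500 (Arden), 77,500 (Larkspur), 185,000 (Novara), 232,500 (Calder), 260,500 (Willow), 286,000 (Lumen), …
Winners (4 units): Arden, Larkspur, Novara, Calder.
Total cost = 66,500 + 77,500 + 185,000 + 232,500 = $561,500.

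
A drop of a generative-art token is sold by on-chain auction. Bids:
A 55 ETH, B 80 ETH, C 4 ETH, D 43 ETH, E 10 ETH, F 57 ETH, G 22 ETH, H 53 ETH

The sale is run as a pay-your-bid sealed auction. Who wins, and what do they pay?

B pays 80 ETH

Bids in order: 80 (B) > 57 (F) > 55 (A) > 53 (H) > 43 (D) > 22 (G) > …
B is highest → pays own bid, 80 ETH.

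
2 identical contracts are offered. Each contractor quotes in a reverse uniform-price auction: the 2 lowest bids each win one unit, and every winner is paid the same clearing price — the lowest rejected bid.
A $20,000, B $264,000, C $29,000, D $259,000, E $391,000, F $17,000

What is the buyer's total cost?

Total cost: $58,000

Bids ranked low→high: 17,000 (F), 20,000 (A), 29,000 (C), 259,000 (D), …
Winners (2 units): F, A.
Lowest unsuccessful bid: $29,000 → clearing price.
Total cost = 2 × $29,000 = $58,000.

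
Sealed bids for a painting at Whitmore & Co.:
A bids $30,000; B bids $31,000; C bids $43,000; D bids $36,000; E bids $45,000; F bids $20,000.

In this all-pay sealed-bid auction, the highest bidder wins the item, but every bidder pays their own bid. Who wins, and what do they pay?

All-pay sealed-bid auction: the highest bidder wins the item, but every bidder pays their own bid.
Sorting bids: 45,000 (E) > 43,000 (C) > 36,000 (D) > 31,000 (B) > 30,000 (A) > 20,000 (F)
E is highest and takes the item; every bidder forfeits their bid.

E pays $45,000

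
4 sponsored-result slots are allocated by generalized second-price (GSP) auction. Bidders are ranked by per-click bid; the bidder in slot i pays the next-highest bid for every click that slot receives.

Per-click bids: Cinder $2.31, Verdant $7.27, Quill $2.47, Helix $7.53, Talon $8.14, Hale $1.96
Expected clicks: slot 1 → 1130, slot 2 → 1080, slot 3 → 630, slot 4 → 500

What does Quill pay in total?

Ranked by bid: $8.14 (Talon) > $7.53 (Helix) > $7.27 (Verdant) > $2.47 (Quill) > $2.31 (Cinder) > …
Quill holds slot 4 → pays next bid $2.31 × 500 clicks = $1155.00.

Quill pays $1155.00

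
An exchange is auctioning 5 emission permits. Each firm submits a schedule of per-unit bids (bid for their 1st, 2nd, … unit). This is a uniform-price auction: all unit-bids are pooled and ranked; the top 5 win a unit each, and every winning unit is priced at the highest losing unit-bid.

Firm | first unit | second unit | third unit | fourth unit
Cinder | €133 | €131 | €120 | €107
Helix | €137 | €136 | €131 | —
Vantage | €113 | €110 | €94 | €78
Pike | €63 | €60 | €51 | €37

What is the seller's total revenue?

Total revenue: €600

All unit-bids, highest first — top 5: 137 (Helix-1), 136 (Helix-2), 133 (Cinder-1), 131 (Cinder-2), 131 (Helix-3)
First bid not allocated: €120.
Allocation: Cinder 2, Helix 3. Every unit priced at €120.
Revenue = 5 × 120 = €600.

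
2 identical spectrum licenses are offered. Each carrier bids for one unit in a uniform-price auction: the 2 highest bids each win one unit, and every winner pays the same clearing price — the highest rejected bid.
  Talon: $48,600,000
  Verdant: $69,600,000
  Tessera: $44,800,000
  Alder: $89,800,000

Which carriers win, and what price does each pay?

Alder, Verdant; each pays $48,600,000

Sorting: 89,800,000 (Alder), 69,600,000 (Verdant), 48,600,000 (Talon), 44,800,000 (Tessera)
Winners (2 units): Alder, Verdant.
Clearing price = highest rejected bid = $48,600,000.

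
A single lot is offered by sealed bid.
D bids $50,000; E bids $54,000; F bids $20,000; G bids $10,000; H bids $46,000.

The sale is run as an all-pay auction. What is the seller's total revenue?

Total revenue: $180,000

All-pay auction: the highest bidder wins the item, but every bidder pays their own bid.
Sorting bids: 54,000 (E) > 50,000 (D) > 46,000 (H) > 20,000 (F) > 10,000 (G)
Every bidder forfeits their bid regardless of winning.
Revenue = 50,000 + 54,000 + 20,000 + 10,000 + 46,000 = $180,000.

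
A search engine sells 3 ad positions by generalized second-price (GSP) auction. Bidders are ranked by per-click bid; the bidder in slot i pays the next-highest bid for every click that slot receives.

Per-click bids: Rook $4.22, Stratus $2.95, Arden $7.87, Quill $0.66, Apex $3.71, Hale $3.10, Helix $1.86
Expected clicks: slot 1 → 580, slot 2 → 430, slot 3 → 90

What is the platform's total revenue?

Sorting advertisers: $7.87 (Arden) > $4.22 (Rook) > $3.71 (Apex) > $3.10 (Hale) > …
Slot 1: Arden pays $4.22 × 580 = $2447.60
Slot 2: Rook pays $3.71 × 430 = $1595.30
Slot 3: Apex pays $3.10 × 90 = $279.00
Total = $4321.90

Total revenue: $4321.90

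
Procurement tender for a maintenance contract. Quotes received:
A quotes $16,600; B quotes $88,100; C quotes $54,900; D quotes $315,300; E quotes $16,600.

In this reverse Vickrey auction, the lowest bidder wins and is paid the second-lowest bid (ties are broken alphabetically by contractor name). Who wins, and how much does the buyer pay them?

Sorting bids: 16,600 (A) < 16,600 (E) < 54,900 (C) < 88,100 (B) < 315,300 (D)
Tie at $16,600 → A wins by tie-break.
A is lowest; is paid the second-lowest bid, $16,600.

A is paid $16,600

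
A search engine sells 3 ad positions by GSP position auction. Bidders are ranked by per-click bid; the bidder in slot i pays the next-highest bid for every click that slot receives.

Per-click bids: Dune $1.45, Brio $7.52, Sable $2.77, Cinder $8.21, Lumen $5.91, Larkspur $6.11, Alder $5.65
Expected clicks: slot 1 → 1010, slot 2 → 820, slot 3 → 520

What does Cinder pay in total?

Cinder pays $7595.20

Sorting advertisers: $8.21 (Cinder) > $7.52 (Brio) > $6.11 (Larkspur) > $5.91 (Lumen) > …
Cinder holds slot 1 → pays next bid $7.52 × 1010 clicks = $7595.20.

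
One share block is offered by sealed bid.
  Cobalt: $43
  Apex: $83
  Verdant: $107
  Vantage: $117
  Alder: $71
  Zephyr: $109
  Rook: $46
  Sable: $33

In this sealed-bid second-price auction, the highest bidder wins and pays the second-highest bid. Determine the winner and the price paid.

Bids ranked: 117 (Vantage) > 109 (Zephyr) > 107 (Verdant) > 83 (Apex) > 71 (Alder) > 46 (Rook) > …
Second-price: Vantage pays Zephyr's bid of $109.

Vantage pays $109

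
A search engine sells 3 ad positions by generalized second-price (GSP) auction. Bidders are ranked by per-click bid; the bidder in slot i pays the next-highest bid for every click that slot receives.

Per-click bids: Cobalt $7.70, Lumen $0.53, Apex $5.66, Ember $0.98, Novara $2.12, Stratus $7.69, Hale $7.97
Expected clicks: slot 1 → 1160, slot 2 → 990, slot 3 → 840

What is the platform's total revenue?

Ranked by bid: $7.97 (Hale) > $7.70 (Cobalt) > $7.69 (Stratus) > $5.66 (Apex) > …
Slot 1: Hale pays $7.70 × 1160 = $8932.00
Slot 2: Cobalt pays $7.69 × 990 = $7613.10
Slot 3: Stratus pays $5.66 × 840 = $4754.40
Total = $21299.50

Total revenue: $21299.50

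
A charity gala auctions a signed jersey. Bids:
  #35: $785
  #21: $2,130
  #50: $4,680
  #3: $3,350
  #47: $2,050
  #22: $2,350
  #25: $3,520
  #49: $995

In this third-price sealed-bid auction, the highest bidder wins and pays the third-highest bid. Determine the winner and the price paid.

Bids in order: 4,680 (#50) > 3,520 (#25) > 3,350 (#3) > 2,350 (#22) > 2,130 (#21) > 2,050 (#47) > …
#50 is highest; pays the third-highest bid, $3,350.

#50 pays $3,350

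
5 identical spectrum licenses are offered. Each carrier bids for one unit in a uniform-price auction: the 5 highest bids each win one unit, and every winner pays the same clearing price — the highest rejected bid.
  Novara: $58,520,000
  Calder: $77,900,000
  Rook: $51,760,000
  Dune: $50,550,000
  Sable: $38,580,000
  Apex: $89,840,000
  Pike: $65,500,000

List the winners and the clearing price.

Sorting: 89,840,000 (Apex), 77,900,000 (Calder), 65,500,000 (Pike), 58,520,000 (Novara), 51,760,000 (Rook), 50,550,000 (Dune), 38,580,000 (Sable)
Top 5: Apex, Calder, Pike, Novara, Rook.
Highest unsuccessful bid: $50,550,000 → clearing price.

Apex, Calder, Pike, Novara, Rook; each pays $50,550,000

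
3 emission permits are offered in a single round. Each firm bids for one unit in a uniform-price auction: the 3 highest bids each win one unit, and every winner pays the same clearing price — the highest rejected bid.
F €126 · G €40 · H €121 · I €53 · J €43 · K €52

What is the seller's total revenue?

Ordering the bids: 126 (F), 121 (H), 53 (I), 52 (K), 43 (J), …
The 3 highest are F, H, I.
First losing bid is K's €52, which sets the uniform price.
Total revenue = 3 × €52 = €156.

Total revenue: €156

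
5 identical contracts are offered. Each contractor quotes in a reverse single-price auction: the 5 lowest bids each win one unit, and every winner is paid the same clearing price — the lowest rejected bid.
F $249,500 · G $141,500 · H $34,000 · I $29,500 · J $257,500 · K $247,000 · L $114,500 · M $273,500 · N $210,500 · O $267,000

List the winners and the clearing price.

Sorting: 29,500 (I), 34,000 (H), 114,500 (L), 141,500 (G), 210,500 (N), 247,000 (K), 249,500 (F), …
The 5 lowest are I, H, L, G, N.
First losing bid is K's $247,000, which sets the uniform price.

I, H, L, G, N; each is paid $247,000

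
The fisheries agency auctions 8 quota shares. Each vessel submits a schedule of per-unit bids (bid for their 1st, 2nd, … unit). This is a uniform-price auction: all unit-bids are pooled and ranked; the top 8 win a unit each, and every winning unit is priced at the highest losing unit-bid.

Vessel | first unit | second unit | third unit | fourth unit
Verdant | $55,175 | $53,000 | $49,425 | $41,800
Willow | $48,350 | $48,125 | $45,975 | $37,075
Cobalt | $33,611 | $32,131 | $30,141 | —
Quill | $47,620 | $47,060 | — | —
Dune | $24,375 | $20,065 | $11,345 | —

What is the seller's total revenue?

Total revenue: $334,400

Merging the schedules and taking the best 8: 55,175 (Verdant-1), 53,000 (Verdant-2), 49,425 (Verdant-3), 48,350 (Willow-1), 48,125 (Willow-2), 47,620 (Quill-1), 47,060 (Quill-2), 45,975 (Willow-3)
The (k+1)-th unit-bid is $41,800.
Allocation: Quill 2, Verdant 3, Willow 3. Every unit priced at $41,800.
Revenue = 8 × 41,800 = $334,400.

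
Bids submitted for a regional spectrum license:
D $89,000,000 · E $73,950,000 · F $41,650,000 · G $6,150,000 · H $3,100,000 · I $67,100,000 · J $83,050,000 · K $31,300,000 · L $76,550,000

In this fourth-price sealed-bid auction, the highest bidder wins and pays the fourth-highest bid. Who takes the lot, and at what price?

Sorting bids: 89,000,000 (D) > 83,050,000 (J) > 76,550,000 (L) > 73,950,000 (E) > 67,100,000 (I) > 41,650,000 (F) > …
D wins; payment is bid #4 in the ranking = $73,950,000.

D pays $73,950,000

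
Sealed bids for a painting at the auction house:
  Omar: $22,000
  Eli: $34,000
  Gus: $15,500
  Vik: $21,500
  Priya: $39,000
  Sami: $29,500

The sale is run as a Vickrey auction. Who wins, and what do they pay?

Priya pays $34,000

Vickrey auction: the highest bidder wins and pays the second-highest bid.
Sorting bids: 39,000 (Priya) > 34,000 (Eli) > 29,500 (Sami) > 22,000 (Omar) > 21,500 (Vik) > 15,500 (Gus)
Second-price: Priya pays Eli's bid of $34,000.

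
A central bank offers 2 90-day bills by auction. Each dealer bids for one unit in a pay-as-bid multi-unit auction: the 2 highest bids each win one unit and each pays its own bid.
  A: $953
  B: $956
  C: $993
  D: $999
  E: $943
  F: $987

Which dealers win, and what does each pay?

D $999, C $993

Bids ranked high→low: 999 (D), 993 (C), 987 (F), 956 (B), …
Winners (2 units): D, C.
Each winner pays its own bid: D $999, C $993.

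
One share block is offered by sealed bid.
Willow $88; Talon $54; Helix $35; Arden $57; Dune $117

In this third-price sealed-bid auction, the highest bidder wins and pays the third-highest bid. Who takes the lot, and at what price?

Dune pays $57

Third-price sealed-bid auction: the highest bidder wins and pays the third-highest bid.
Bids ranked: 117 (Dune) > 88 (Willow) > 57 (Arden) > 54 (Talon) > 35 (Helix)
Dune is highest; pays the third-highest bid, $57.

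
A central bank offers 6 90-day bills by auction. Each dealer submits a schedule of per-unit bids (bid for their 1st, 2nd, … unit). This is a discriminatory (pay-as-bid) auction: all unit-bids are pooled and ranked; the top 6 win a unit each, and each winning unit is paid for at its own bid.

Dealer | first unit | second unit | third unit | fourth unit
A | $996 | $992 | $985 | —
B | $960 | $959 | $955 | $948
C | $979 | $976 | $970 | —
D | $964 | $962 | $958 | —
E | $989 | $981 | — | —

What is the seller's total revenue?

Total revenue: $5,922

Merging the schedules and taking the best 6: 996 (A-1), 992 (A-2), 989 (E-1), 985 (A-3), 981 (E-2), 979 (C-1)
Next rejected bid: $976 (not a price — pay-as-bid).
Each winning unit pays its own bid.
Revenue = 996 + 992 + 989 + 985 + 981 + 979 = $5,922.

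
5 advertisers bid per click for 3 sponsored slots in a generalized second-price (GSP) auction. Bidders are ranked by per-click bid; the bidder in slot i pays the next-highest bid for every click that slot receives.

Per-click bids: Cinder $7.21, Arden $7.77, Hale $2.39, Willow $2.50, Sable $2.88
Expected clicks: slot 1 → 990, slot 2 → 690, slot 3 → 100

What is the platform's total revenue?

Total revenue: $9375.10

Ranked by bid: $7.77 (Arden) > $7.21 (Cinder) > $2.88 (Sable) > $2.50 (Willow) > …
Slot 1: Arden pays $7.21 × 990 = $7137.90
Slot 2: Cinder pays $2.88 × 690 = $1987.20
Slot 3: Sable pays $2.50 × 100 = $250.00
Total = $9375.10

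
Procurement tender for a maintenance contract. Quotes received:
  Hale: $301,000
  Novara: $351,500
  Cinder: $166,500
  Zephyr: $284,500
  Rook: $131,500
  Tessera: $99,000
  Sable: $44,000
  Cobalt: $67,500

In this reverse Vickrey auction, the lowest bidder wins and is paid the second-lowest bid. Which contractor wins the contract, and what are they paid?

Sable is paid $67,500

Bids in order: 44,000 (Sable) < 67,500 (Cobalt) < 99,000 (Tessera) < 131,500 (Rook) < 166,500 (Cinder) < 284,500 (Zephyr) < …
Sable is lowest; is paid the second-lowest bid, $67,500.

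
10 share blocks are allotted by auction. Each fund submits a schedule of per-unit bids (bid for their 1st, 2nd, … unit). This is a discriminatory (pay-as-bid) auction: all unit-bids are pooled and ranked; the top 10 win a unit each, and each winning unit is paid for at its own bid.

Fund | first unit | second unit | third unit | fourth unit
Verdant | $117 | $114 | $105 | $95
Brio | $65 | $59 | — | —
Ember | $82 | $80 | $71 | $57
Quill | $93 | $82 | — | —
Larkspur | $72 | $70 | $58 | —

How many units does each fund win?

Pooled unit-bids ranked (top 10): 117 (Verdant-1), 114 (Verdant-2), 105 (Verdant-3), 95 (Verdant-4), 93 (Quill-1), 82 (Ember-1), 82 (Quill-2), 80 (Ember-2), 72 (Larkspur-1), 71 (Ember-3)
Next rejected bid: $70 (not a price — pay-as-bid).
Allocation: Ember 3, Larkspur 1, Quill 2, Verdant 4.

Ember 3, Larkspur 1, Quill 2, Verdant 4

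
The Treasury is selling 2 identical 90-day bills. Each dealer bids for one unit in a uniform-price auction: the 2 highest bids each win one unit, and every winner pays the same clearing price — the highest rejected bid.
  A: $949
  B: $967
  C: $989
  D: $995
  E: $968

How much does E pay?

Bids ranked high→low: 995 (D), 989 (C), 968 (E), 967 (B), …
Winners (2 units): D, C.
Clearing price = highest rejected bid = $968.
E does not win → pays $0.

E pays $0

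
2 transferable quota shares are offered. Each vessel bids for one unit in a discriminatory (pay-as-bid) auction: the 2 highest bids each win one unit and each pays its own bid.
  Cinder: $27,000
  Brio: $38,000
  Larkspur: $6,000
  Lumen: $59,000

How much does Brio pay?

Brio pays $38,000

Bids ranked high→low: 59,000 (Lumen), 38,000 (Brio), 27,000 (Cinder), 6,000 (Larkspur)
Top 2: Lumen, Brio.
Brio wins → own bid $38,000.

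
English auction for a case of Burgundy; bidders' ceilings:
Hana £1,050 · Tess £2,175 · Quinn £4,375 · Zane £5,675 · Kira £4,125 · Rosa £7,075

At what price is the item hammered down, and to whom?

Sorting limits: 7,075 (Rosa) > 5,675 (Zane) > 4,375 (Quinn) > 4,125 (Kira) > 2,175 (Tess) > 1,050 (Hana)
Once the price passes £5,675, only Rosa is left; the hammer falls at Zane's limit of £5,675.

Rosa wins at £5,675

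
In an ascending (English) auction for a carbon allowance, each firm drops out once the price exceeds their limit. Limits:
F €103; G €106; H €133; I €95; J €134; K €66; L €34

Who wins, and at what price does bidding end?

J wins at €133

Limits ranked: 134 (J) > 133 (H) > 106 (G) > 103 (F) > 95 (I) > 66 (K) > …
Bidding ends when H exits at €133; J takes it.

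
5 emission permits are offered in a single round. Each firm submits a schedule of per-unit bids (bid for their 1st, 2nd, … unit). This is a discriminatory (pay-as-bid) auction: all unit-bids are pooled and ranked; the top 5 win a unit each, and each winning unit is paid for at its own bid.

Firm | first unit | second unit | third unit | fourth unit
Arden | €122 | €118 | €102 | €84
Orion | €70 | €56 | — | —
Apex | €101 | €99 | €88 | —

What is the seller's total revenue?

All unit-bids, highest first — top 5: 122 (Arden-1), 118 (Arden-2), 102 (Arden-3), 101 (Apex-1), 99 (Apex-2)
Next rejected bid: €88 (not a price — pay-as-bid).
Each winning unit pays its own bid.
Revenue = 122 + 118 + 102 + 101 + 99 = €542.

Total revenue: €542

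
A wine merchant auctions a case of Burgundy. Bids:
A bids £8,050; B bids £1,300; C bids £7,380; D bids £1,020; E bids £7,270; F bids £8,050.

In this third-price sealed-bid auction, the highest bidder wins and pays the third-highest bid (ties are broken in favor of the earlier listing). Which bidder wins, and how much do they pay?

Sorting bids: 8,050 (A) > 8,050 (F) > 7,380 (C) > 7,270 (E) > 1,300 (B) > 1,020 (D)
Tie at £8,050 → A wins by tie-break.
A is highest; pays the third-highest bid, £7,380.

A pays £7,380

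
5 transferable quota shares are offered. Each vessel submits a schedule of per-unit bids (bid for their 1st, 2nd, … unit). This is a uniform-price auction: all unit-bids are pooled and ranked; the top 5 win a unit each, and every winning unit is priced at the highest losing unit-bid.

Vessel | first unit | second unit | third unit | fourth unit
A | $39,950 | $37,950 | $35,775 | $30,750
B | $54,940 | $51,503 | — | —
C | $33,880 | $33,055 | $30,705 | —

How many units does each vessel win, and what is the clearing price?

A 3, B 2; clearing price $33,880

All unit-bids, highest first — top 5: 54,940 (B-1), 51,503 (B-2), 39,950 (A-1), 37,950 (A-2), 35,775 (A-3)
First bid not allocated: $33,880.
Allocation: A 3, B 2.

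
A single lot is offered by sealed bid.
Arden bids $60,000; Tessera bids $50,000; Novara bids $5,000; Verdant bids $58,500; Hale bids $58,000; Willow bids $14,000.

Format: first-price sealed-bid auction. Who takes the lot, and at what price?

Bids in order: 60,000 (Arden) > 58,500 (Verdant) > 58,000 (Hale) > 50,000 (Tessera) > 14,000 (Willow) > 5,000 (Novara)
First-price: Arden pays what they bid, $60,000.

Arden pays $60,000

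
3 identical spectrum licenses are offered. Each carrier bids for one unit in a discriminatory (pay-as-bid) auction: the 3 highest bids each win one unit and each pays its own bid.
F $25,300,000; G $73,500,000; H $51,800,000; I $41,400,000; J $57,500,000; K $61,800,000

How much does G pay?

Bids ranked high→low: 73,500,000 (G), 61,800,000 (K), 57,500,000 (J), 51,800,000 (H), 41,400,000 (I), …
The 3 highest are G, K, J.
G wins → own bid $73,500,000.

G pays $73,500,000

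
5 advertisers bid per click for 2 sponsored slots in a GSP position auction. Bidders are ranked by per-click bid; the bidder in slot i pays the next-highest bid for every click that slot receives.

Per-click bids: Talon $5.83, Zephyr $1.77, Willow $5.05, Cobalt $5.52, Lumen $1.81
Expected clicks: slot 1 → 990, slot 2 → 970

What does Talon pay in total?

Sorting advertisers: $5.83 (Talon) > $5.52 (Cobalt) > $5.05 (Willow) > …
Talon holds slot 1 → pays next bid $5.52 × 990 clicks = $5464.80.

Talon pays $5464.80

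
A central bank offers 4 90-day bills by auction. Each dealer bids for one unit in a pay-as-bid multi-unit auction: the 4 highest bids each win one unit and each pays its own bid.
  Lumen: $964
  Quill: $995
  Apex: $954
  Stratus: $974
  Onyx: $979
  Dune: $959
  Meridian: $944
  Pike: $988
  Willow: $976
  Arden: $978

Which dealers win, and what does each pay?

Quill $995, Pike $988, Onyx $979, Arden $978

Bids ranked high→low: 995 (Quill), 988 (Pike), 979 (Onyx), 978 (Arden), 976 (Willow), 974 (Stratus), …
Top 4: Quill, Pike, Onyx, Arden.
Each winner pays its own bid: Quill $995, Pike $988, Onyx $979, Arden $978.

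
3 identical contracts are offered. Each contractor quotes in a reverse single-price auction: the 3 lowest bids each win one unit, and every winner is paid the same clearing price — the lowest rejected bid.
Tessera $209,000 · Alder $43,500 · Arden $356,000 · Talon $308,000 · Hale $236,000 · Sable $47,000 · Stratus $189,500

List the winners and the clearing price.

Bids ranked low→high: 43,500 (Alder), 47,000 (Sable), 189,500 (Stratus), 209,000 (Tessera), 236,000 (Hale), …
Winners (3 units): Alder, Sable, Stratus.
Clearing price = lowest rejected bid = $209,000.

Alder, Sable, Stratus; each is paid $209,000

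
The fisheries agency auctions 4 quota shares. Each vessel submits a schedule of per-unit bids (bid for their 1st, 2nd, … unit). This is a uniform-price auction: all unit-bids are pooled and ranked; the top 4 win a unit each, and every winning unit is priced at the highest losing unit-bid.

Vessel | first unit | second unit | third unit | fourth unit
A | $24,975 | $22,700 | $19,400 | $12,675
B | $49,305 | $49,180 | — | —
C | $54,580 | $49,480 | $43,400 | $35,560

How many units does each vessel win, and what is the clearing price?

All unit-bids, highest first — top 4: 54,580 (C-1), 49,480 (C-2), 49,305 (B-1), 49,180 (B-2)
Highest rejected unit-bid = $43,400.
Allocation: B 2, C 2.

B 2, C 2; clearing price $43,400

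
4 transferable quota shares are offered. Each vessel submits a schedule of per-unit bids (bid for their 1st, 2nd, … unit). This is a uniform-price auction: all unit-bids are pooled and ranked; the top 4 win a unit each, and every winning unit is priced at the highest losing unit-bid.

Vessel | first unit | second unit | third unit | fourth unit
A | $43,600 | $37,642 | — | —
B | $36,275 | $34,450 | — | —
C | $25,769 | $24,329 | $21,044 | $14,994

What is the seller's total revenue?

All unit-bids, highest first — top 4: 43,600 (A-1), 37,642 (A-2), 36,275 (B-1), 34,450 (B-2)
Highest rejected unit-bid = $25,769.
Allocation: A 2, B 2. Every unit priced at $25,769.
Revenue = 4 × 25,769 = $103,076.

Total revenue: $103,076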